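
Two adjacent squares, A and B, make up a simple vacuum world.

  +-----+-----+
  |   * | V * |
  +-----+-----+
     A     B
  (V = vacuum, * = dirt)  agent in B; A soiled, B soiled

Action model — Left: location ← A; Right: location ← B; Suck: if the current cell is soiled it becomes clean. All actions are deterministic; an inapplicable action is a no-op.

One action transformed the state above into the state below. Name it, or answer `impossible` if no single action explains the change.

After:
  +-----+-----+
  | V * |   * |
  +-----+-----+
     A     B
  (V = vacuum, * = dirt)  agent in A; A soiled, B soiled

Left

try  Left: in A — A soiled, B soiled  ← match
try Right: in B — A soiled, B soiled
try  Suck: in B — A soiled, B clean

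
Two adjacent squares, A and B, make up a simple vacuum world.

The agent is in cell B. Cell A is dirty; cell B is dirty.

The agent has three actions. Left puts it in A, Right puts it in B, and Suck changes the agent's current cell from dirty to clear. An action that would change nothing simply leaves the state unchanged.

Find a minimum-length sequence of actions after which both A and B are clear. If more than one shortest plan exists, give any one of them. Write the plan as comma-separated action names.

Suck, Left, Suck

1. Suck → (B; A:dirty, B:clear)
2. Left → (A; A:dirty, B:clear)
3. Suck → (A; A:clear, B:clear)
min 3: Suck B + move + Suck A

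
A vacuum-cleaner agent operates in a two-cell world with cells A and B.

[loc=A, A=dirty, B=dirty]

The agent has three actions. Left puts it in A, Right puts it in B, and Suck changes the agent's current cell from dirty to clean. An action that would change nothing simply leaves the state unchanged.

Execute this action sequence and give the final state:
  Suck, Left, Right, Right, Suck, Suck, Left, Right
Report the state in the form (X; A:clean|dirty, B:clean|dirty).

1. Suck → (A; A:clean, B:dirty)
2. Left → (A; A:clean, B:dirty)
3. Right → (B; A:clean, B:dirty)
4. Right → (B; A:clean, B:dirty)
5. Suck → (B; A:clean, B:clean)
6. Suck → (B; A:clean, B:clean)
7. Left → (A; A:clean, B:clean)
8. Right → (B; A:clean, B:clean)

(B; A:clean, B:clean)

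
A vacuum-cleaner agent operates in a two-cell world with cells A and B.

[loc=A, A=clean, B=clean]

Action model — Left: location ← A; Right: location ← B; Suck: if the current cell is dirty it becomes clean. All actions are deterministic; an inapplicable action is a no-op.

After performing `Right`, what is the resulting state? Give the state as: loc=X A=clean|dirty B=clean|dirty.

loc=B A=clean B=clean

start: loc=A A=clean B=clean
1) do Right; now loc=B A=clean B=clean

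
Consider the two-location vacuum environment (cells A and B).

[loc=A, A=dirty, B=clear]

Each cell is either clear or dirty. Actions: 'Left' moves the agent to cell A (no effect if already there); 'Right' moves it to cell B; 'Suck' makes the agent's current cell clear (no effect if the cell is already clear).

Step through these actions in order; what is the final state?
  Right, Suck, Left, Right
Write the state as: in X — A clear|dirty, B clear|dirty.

in B — A dirty, B clear

1. Right → in B — A dirty, B clear
2. Suck → in B — A dirty, B clear
3. Left → in A — A dirty, B clear
4. Right → in B — A dirty, B clear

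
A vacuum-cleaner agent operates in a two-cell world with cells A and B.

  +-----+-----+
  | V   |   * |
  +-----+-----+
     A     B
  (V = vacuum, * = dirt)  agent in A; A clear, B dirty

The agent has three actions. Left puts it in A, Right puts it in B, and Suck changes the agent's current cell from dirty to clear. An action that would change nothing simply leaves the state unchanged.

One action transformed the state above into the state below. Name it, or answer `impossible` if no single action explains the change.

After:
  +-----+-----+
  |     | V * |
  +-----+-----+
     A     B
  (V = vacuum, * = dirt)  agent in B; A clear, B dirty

Right

try  Left: (A; A:clear, B:dirty)
try Right: (B; A:clear, B:dirty)  ← match
try  Suck: (A; A:clear, B:dirty)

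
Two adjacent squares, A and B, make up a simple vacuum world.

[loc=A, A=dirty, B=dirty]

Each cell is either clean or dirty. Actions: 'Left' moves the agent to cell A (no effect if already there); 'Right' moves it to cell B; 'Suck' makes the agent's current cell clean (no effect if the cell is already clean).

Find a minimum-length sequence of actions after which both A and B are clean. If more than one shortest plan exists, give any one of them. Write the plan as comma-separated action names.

t=1 Suck ⇒ loc=A A=clean B=dirty
t=2 Right ⇒ loc=B A=clean B=dirty
t=3 Suck ⇒ loc=B A=clean B=clean
min 3: Suck A + move + Suck B

Suck, Right, Suck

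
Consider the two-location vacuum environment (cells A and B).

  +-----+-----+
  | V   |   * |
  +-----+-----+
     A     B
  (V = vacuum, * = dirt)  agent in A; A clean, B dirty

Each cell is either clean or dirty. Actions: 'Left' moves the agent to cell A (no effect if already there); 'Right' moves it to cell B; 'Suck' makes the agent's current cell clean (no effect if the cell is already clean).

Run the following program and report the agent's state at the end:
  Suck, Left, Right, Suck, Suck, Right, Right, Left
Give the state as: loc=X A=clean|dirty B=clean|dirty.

loc=A A=clean B=clean

1) do Suck; now loc=A A=clean B=dirty
2) do Left; now loc=A A=clean B=dirty
3) do Right; now loc=B A=clean B=dirty
4) do Suck; now loc=B A=clean B=clean
5) do Suck; now loc=B A=clean B=clean
6) do Right; now loc=B A=clean B=clean
7) do Right; now loc=B A=clean B=clean
8) do Left; now loc=A A=clean B=clean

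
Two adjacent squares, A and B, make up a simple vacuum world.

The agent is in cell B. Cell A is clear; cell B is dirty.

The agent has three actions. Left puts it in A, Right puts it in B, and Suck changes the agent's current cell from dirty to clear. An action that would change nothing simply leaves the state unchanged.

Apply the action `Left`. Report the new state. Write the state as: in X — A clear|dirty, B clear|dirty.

start: in B — A clear, B dirty
1. Left → in A — A clear, B dirty

in A — A clear, B dirty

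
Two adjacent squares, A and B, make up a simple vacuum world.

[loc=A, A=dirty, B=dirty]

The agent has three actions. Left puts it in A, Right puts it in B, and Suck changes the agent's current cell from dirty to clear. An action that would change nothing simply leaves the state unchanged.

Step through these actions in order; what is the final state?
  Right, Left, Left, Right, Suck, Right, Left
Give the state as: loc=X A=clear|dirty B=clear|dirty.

t=1 Right ⇒ loc=B A=dirty B=dirty
t=2 Left ⇒ loc=A A=dirty B=dirty
t=3 Left ⇒ loc=A A=dirty B=dirty
t=4 Right ⇒ loc=B A=dirty B=dirty
t=5 Suck ⇒ loc=B A=dirty B=clear
t=6 Right ⇒ loc=B A=dirty B=clear
t=7 Left ⇒ loc=A A=dirty B=clear

loc=A A=dirty B=clear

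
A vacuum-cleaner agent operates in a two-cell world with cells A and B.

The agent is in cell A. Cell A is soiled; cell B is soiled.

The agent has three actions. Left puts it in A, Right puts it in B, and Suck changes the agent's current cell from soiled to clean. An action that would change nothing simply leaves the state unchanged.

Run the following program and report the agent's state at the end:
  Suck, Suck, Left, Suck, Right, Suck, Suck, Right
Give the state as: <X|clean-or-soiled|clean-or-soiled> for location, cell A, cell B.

<B|clean|clean>

1. Suck → <A|clean|soiled>
2. Suck → <A|clean|soiled>
3. Left → <A|clean|soiled>
4. Suck → <A|clean|soiled>
5. Right → <B|clean|soiled>
6. Suck → <B|clean|clean>
7. Suck → <B|clean|clean>
8. Right → <B|clean|clean>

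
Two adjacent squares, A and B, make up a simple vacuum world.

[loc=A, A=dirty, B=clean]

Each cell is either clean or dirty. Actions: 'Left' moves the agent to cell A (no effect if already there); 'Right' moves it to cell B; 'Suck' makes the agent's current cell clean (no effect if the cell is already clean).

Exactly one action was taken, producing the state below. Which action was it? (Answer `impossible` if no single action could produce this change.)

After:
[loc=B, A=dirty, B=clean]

Right

try  Left: (A; A:dirty, B:clean)
try Right: (B; A:dirty, B:clean)  ← match
try  Suck: (A; A:clean, B:clean)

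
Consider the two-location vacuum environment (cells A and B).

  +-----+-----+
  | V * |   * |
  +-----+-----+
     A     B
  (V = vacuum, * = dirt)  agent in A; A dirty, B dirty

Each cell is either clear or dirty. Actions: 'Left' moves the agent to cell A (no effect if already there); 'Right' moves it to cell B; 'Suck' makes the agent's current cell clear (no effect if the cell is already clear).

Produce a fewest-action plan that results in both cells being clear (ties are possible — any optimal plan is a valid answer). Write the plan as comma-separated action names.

step 1/3 (Suck): loc=A A=clear B=dirty
step 2/3 (Right): loc=B A=clear B=dirty
step 3/3 (Suck): loc=B A=clear B=clear
min 3: Suck A + move + Suck B

Suck, Right, Suck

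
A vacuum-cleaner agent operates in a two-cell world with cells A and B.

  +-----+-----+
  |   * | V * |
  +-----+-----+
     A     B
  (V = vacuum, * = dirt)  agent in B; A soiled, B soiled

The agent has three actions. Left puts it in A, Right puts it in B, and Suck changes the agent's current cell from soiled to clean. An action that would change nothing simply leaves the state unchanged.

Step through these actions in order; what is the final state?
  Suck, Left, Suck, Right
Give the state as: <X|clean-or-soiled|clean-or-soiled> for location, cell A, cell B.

step 1/4 (Suck): <B|soiled|clean>
step 2/4 (Left): <A|soiled|clean>
step 3/4 (Suck): <A|clean|clean>
step 4/4 (Right): <B|clean|clean>

<B|clean|clean>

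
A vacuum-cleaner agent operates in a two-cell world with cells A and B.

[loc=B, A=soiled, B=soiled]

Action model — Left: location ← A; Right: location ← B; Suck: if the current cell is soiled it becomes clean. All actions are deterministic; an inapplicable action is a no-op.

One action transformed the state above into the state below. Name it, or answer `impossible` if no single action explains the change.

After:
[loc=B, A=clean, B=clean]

impossible

try  Left: in A — A soiled, B soiled
try Right: in B — A soiled, B soiled
try  Suck: in B — A soiled, B clean
no single action produces the after-state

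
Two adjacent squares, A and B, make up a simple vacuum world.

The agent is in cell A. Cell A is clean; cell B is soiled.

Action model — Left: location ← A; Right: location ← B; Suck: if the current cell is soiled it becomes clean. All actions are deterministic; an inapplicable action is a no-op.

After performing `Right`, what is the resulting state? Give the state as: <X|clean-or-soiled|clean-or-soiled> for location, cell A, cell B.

start: <A|clean|soiled>
Right (#1): <B|clean|soiled>

<B|clean|soiled>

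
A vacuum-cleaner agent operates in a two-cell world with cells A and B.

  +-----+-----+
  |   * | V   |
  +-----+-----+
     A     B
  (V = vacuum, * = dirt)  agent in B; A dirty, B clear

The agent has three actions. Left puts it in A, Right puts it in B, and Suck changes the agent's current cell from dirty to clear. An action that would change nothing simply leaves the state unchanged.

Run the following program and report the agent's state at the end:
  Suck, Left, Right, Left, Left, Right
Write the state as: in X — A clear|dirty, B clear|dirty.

in B — A dirty, B clear

Suck (#1): in B — A dirty, B clear
Left (#2): in A — A dirty, B clear
Right (#3): in B — A dirty, B clear
Left (#4): in A — A dirty, B clear
Left (#5): in A — A dirty, B clear
Right (#6): in B — A dirty, B clear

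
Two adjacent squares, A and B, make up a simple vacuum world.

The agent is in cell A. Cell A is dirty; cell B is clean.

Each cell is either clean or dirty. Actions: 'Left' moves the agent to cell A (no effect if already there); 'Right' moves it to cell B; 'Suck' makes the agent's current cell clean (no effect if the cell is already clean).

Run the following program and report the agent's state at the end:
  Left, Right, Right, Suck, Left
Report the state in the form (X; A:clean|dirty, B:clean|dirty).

1) do Left; now (A; A:dirty, B:clean)
2) do Right; now (B; A:dirty, B:clean)
3) do Right; now (B; A:dirty, B:clean)
4) do Suck; now (B; A:dirty, B:clean)
5) do Left; now (A; A:dirty, B:clean)

(A; A:dirty, B:clean)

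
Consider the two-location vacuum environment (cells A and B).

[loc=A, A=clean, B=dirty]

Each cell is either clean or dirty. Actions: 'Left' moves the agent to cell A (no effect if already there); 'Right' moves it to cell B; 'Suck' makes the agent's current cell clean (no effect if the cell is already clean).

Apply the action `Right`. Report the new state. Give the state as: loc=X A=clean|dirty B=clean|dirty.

loc=B A=clean B=dirty

start: loc=A A=clean B=dirty
1) do Right; now loc=B A=clean B=dirty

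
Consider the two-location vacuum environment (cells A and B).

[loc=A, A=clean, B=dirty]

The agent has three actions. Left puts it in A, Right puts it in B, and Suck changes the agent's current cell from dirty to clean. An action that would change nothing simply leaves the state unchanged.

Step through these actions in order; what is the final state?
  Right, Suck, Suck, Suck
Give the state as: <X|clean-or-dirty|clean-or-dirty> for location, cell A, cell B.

<B|clean|clean>

1) do Right; now <B|clean|dirty>
2) do Suck; now <B|clean|clean>
3) do Suck; now <B|clean|clean>
4) do Suck; now <B|clean|clean>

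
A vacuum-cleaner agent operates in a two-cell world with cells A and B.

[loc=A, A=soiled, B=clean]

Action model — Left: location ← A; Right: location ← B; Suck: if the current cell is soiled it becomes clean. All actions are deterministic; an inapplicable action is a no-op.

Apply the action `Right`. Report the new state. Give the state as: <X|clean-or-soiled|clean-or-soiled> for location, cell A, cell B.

start: <A|soiled|clean>
step 1/1 (Right): <B|soiled|clean>

<B|soiled|clean>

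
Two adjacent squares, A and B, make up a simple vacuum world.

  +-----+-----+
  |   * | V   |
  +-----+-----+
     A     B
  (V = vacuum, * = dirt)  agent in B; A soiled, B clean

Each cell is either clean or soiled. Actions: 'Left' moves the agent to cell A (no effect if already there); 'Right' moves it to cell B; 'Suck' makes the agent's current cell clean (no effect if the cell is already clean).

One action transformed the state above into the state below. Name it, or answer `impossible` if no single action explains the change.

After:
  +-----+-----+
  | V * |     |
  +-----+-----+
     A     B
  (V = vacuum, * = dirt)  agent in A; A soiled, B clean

Left

try  Left: in A — A soiled, B clean  ← match
try Right: in B — A soiled, B clean
try  Suck: in B — A soiled, B clean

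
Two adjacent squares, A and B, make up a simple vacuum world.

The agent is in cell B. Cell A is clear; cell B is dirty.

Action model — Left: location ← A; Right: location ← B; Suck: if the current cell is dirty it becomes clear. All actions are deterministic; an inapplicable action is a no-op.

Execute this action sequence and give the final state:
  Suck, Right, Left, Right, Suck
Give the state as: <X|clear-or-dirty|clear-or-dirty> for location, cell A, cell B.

<B|clear|clear>

step 1/5 (Suck): <B|clear|clear>
step 2/5 (Right): <B|clear|clear>
step 3/5 (Left): <A|clear|clear>
step 4/5 (Right): <B|clear|clear>
step 5/5 (Suck): <B|clear|clear>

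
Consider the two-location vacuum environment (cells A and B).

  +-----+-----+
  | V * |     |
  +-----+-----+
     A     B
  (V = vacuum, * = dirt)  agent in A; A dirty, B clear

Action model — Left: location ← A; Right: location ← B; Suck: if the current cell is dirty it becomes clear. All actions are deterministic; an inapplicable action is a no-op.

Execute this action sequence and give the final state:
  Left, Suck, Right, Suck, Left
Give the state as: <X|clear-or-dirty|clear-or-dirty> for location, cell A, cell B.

<A|clear|clear>

1) do Left; now <A|dirty|clear>
2) do Suck; now <A|clear|clear>
3) do Right; now <B|clear|clear>
4) do Suck; now <B|clear|clear>
5) do Left; now <A|clear|clear>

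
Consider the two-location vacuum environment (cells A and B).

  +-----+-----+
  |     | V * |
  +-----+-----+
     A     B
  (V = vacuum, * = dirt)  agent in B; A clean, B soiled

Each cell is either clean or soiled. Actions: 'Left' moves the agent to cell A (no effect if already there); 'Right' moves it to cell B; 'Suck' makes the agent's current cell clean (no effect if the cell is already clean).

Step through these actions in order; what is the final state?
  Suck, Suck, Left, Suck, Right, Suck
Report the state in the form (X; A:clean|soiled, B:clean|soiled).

step 1/6 (Suck): (B; A:clean, B:clean)
step 2/6 (Suck): (B; A:clean, B:clean)
step 3/6 (Left): (A; A:clean, B:clean)
step 4/6 (Suck): (A; A:clean, B:clean)
step 5/6 (Right): (B; A:clean, B:clean)
step 6/6 (Suck): (B; A:clean, B:clean)

(B; A:clean, B:clean)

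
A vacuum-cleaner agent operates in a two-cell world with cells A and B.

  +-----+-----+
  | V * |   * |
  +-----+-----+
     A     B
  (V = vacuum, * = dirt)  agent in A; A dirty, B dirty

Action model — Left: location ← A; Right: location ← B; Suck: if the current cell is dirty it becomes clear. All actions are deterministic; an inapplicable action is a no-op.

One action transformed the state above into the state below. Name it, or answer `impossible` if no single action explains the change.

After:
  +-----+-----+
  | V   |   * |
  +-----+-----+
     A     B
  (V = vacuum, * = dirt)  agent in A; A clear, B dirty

try  Left: in A — A dirty, B dirty
try Right: in B — A dirty, B dirty
try  Suck: in A — A clear, B dirty  ← match

Suck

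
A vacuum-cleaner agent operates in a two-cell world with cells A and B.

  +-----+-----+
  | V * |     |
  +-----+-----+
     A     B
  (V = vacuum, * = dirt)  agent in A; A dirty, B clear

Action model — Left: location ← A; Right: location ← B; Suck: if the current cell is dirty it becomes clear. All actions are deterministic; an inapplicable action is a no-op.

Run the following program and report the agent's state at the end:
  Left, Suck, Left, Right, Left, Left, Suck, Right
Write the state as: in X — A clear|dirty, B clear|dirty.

1) do Left; now in A — A dirty, B clear
2) do Suck; now in A — A clear, B clear
3) do Left; now in A — A clear, B clear
4) do Right; now in B — A clear, B clear
5) do Left; now in A — A clear, B clear
6) do Left; now in A — A clear, B clear
7) do Suck; now in A — A clear, B clear
8) do Right; now in B — A clear, B clear

in B — A clear, B clear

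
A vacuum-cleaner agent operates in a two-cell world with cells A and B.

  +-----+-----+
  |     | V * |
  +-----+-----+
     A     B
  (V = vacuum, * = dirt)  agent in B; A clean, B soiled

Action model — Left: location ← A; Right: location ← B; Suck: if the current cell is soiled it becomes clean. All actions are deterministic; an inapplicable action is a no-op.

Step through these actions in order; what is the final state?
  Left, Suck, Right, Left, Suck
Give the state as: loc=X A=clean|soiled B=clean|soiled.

loc=A A=clean B=soiled

1. Left → loc=A A=clean B=soiled
2. Suck → loc=A A=clean B=soiled
3. Right → loc=B A=clean B=soiled
4. Left → loc=A A=clean B=soiled
5. Suck → loc=A A=clean B=soiled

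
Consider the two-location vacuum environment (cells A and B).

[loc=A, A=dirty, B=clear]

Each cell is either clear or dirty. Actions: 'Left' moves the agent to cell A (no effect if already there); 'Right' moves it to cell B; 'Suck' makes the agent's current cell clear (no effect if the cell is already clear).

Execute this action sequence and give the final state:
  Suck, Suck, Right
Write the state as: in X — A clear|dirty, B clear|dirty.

1. Suck → in A — A clear, B clear
2. Suck → in A — A clear, B clear
3. Right → in B — A clear, B clear

in B — A clear, B clear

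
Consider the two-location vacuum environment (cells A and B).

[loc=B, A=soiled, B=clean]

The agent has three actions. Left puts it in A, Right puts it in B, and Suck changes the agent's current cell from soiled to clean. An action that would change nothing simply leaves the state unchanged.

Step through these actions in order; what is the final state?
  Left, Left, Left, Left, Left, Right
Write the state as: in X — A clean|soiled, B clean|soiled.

step 1/6 (Left): in A — A soiled, B clean
step 2/6 (Left): in A — A soiled, B clean
step 3/6 (Left): in A — A soiled, B clean
step 4/6 (Left): in A — A soiled, B clean
step 5/6 (Left): in A — A soiled, B clean
step 6/6 (Right): in B — A soiled, B clean

in B — A soiled, B clean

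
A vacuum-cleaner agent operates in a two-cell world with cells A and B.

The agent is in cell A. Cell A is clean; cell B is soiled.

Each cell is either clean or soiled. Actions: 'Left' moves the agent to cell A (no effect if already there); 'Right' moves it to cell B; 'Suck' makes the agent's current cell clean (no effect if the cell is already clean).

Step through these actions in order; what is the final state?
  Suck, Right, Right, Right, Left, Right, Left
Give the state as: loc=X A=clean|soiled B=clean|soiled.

loc=A A=clean B=soiled

[1] after Suck: loc=A A=clean B=soiled
[2] after Right: loc=B A=clean B=soiled
[3] after Right: loc=B A=clean B=soiled
[4] after Right: loc=B A=clean B=soiled
[5] after Left: loc=A A=clean B=soiled
[6] after Right: loc=B A=clean B=soiled
[7] after Left: loc=A A=clean B=soiled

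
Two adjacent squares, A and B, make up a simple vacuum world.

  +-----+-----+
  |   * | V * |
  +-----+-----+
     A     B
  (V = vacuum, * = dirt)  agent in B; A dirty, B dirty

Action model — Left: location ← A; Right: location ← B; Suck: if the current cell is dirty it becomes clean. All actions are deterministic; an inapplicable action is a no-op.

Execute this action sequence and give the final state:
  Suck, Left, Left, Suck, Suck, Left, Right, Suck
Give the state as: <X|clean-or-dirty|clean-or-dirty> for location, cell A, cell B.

<B|clean|clean>

step 1/8 (Suck): <B|dirty|clean>
step 2/8 (Left): <A|dirty|clean>
step 3/8 (Left): <A|dirty|clean>
step 4/8 (Suck): <A|clean|clean>
step 5/8 (Suck): <A|clean|clean>
step 6/8 (Left): <A|clean|clean>
step 7/8 (Right): <B|clean|clean>
step 8/8 (Suck): <B|clean|clean>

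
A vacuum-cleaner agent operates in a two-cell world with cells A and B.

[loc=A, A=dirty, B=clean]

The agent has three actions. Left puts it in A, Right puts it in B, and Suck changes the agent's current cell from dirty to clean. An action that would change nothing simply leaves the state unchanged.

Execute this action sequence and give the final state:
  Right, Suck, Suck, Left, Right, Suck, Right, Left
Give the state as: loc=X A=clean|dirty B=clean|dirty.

[1] after Right: loc=B A=dirty B=clean
[2] after Suck: loc=B A=dirty B=clean
[3] after Suck: loc=B A=dirty B=clean
[4] after Left: loc=A A=dirty B=clean
[5] after Right: loc=B A=dirty B=clean
[6] after Suck: loc=B A=dirty B=clean
[7] after Right: loc=B A=dirty B=clean
[8] after Left: loc=A A=dirty B=clean

loc=A A=dirty B=clean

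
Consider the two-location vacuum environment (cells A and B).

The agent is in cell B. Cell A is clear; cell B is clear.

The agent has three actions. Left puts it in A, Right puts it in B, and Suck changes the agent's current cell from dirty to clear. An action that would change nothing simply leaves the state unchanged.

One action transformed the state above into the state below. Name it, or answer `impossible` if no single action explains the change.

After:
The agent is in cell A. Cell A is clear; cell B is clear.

try  Left: <A|clear|clear>  ← match
try Right: <B|clear|clear>
try  Suck: <B|clear|clear>

Left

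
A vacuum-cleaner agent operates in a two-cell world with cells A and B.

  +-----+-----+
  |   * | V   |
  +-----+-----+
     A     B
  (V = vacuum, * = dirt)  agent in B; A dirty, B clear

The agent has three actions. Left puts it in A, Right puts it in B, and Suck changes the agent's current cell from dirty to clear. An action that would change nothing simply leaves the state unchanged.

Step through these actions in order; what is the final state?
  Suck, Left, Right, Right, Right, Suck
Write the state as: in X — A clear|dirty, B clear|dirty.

[1] after Suck: in B — A dirty, B clear
[2] after Left: in A — A dirty, B clear
[3] after Right: in B — A dirty, B clear
[4] after Right: in B — A dirty, B clear
[5] after Right: in B — A dirty, B clear
[6] after Suck: in B — A dirty, B clear

in B — A dirty, B clear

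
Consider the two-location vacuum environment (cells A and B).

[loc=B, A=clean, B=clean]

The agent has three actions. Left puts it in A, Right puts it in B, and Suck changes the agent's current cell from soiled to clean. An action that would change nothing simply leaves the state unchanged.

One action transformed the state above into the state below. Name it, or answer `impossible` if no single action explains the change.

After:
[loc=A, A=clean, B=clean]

Left

try  Left: in A — A clean, B clean  ← match
try Right: in B — A clean, B clean
try  Suck: in B — A clean, B clean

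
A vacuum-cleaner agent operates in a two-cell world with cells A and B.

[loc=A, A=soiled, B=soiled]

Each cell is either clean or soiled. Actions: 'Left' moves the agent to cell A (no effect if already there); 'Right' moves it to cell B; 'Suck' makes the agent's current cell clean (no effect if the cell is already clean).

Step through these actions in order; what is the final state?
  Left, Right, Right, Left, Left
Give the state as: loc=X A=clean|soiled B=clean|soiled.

Left (#1): loc=A A=soiled B=soiled
Right (#2): loc=B A=soiled B=soiled
Right (#3): loc=B A=soiled B=soiled
Left (#4): loc=A A=soiled B=soiled
Left (#5): loc=A A=soiled B=soiled

loc=A A=soiled B=soiled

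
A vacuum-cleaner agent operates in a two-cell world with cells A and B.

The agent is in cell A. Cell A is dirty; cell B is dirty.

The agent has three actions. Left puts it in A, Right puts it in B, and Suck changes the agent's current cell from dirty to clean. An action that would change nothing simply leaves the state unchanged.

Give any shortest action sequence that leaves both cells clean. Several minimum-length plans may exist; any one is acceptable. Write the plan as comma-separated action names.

Suck, Right, Suck

1) do Suck; now in A — A clean, B dirty
2) do Right; now in B — A clean, B dirty
3) do Suck; now in B — A clean, B clean
min 3: Suck A + move + Suck B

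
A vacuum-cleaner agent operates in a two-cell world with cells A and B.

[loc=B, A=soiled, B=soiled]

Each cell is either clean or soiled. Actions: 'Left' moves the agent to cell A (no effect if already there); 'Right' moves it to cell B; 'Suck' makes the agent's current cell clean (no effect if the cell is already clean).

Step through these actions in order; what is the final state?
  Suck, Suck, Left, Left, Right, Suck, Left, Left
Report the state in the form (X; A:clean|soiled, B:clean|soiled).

1. Suck → (B; A:soiled, B:clean)
2. Suck → (B; A:soiled, B:clean)
3. Left → (A; A:soiled, B:clean)
4. Left → (A; A:soiled, B:clean)
5. Right → (B; A:soiled, B:clean)
6. Suck → (B; A:soiled, B:clean)
7. Left → (A; A:soiled, B:clean)
8. Left → (A; A:soiled, B:clean)

(A; A:soiled, B:clean)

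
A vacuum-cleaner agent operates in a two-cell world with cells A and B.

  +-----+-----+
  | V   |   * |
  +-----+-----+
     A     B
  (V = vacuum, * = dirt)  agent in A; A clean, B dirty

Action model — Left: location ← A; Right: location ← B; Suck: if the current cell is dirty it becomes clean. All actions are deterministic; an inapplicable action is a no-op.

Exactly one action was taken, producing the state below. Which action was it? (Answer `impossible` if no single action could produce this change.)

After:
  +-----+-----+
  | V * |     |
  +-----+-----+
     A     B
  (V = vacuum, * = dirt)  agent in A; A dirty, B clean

try  Left: in A — A clean, B dirty
try Right: in B — A clean, B dirty
try  Suck: in A — A clean, B dirty
no single action produces the after-state

impossible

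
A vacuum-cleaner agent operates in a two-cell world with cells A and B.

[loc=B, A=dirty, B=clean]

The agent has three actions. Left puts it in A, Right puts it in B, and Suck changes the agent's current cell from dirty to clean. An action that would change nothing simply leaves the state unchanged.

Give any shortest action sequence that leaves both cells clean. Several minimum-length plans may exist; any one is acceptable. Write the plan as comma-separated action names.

t=1 Left ⇒ in A — A dirty, B clean
t=2 Suck ⇒ in A — A clean, B clean
min 2: go A then Suck

Left, Suck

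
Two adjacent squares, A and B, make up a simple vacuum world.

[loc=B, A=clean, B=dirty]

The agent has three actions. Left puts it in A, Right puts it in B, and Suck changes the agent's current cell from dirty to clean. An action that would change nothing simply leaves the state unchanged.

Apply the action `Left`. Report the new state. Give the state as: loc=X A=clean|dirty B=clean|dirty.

start: loc=B A=clean B=dirty
[1] after Left: loc=A A=clean B=dirty

loc=A A=clean B=dirty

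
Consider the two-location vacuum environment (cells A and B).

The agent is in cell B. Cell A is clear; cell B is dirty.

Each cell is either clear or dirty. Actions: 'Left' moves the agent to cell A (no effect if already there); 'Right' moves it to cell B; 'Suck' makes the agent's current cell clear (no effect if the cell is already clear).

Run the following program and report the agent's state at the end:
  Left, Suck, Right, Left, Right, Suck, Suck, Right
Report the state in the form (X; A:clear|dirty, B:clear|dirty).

1. Left → (A; A:clear, B:dirty)
2. Suck → (A; A:clear, B:dirty)
3. Right → (B; A:clear, B:dirty)
4. Left → (A; A:clear, B:dirty)
5. Right → (B; A:clear, B:dirty)
6. Suck → (B; A:clear, B:clear)
7. Suck → (B; A:clear, B:clear)
8. Right → (B; A:clear, B:clear)

(B; A:clear, B:clear)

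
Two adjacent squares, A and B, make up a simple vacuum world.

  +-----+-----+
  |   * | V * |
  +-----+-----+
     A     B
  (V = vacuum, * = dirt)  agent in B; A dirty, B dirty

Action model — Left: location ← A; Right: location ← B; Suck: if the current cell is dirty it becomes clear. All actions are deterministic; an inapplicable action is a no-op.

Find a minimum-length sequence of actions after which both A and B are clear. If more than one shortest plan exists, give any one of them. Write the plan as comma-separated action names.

Suck (#1): in B — A dirty, B clear
Left (#2): in A — A dirty, B clear
Suck (#3): in A — A clear, B clear
min 3: Suck B + move + Suck A

Suck, Left, Suck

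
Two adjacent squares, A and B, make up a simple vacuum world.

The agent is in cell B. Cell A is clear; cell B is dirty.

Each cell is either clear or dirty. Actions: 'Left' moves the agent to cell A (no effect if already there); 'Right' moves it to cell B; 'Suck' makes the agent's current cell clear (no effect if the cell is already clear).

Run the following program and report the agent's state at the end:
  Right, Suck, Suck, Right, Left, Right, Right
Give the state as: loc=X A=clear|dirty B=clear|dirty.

loc=B A=clear B=clear

1. Right → loc=B A=clear B=dirty
2. Suck → loc=B A=clear B=clear
3. Suck → loc=B A=clear B=clear
4. Right → loc=B A=clear B=clear
5. Left → loc=A A=clear B=clear
6. Right → loc=B A=clear B=clear
7. Right → loc=B A=clear B=clear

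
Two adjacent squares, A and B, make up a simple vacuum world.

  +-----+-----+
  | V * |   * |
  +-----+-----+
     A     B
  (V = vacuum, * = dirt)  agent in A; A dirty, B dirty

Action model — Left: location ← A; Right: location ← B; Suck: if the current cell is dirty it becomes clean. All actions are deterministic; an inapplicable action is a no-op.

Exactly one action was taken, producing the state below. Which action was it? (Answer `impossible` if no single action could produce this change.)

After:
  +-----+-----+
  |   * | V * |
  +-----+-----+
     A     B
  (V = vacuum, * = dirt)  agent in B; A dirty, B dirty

try  Left: in A — A dirty, B dirty
try Right: in B — A dirty, B dirty  ← match
try  Suck: in A — A clean, B dirty

Right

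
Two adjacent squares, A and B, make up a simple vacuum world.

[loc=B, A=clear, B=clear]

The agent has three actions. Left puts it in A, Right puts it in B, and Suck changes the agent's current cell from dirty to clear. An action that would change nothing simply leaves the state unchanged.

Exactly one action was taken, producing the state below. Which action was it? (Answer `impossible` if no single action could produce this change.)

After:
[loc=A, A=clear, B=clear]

Left

try  Left: loc=A A=clear B=clear  ← match
try Right: loc=B A=clear B=clear
try  Suck: loc=B A=clear B=clear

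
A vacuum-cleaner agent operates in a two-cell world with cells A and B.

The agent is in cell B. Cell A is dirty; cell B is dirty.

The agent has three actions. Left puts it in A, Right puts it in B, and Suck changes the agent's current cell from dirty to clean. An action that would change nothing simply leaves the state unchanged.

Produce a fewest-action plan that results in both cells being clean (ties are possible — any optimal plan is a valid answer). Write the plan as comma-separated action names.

Suck, Left, Suck

1) do Suck; now loc=B A=dirty B=clean
2) do Left; now loc=A A=dirty B=clean
3) do Suck; now loc=A A=clean B=clean
min 3: Suck B + move + Suck A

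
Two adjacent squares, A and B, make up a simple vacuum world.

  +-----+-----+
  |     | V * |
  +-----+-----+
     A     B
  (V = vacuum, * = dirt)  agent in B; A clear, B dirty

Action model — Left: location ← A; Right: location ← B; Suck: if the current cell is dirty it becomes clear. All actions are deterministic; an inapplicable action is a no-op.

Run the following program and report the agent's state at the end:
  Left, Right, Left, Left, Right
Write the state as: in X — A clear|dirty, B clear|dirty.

t=1 Left ⇒ in A — A clear, B dirty
t=2 Right ⇒ in B — A clear, B dirty
t=3 Left ⇒ in A — A clear, B dirty
t=4 Left ⇒ in A — A clear, B dirty
t=5 Right ⇒ in B — A clear, B dirty

in B — A clear, B dirty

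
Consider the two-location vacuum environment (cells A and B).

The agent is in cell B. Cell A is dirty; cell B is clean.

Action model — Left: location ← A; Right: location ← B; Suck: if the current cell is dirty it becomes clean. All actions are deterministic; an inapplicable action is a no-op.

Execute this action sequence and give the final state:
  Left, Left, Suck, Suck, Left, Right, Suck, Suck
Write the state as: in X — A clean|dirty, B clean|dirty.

in B — A clean, B clean

Left (#1): in A — A dirty, B clean
Left (#2): in A — A dirty, B clean
Suck (#3): in A — A clean, B clean
Suck (#4): in A — A clean, B clean
Left (#5): in A — A clean, B clean
Right (#6): in B — A clean, B clean
Suck (#7): in B — A clean, B clean
Suck (#8): in B — A clean, B clean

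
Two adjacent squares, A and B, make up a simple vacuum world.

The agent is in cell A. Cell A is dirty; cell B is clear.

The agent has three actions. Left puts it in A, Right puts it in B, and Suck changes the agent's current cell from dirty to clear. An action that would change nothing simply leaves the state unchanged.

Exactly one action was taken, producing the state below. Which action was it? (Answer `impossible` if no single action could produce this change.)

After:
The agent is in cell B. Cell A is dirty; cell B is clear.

try  Left: <A|dirty|clear>
try Right: <B|dirty|clear>  ← match
try  Suck: <A|clear|clear>

Right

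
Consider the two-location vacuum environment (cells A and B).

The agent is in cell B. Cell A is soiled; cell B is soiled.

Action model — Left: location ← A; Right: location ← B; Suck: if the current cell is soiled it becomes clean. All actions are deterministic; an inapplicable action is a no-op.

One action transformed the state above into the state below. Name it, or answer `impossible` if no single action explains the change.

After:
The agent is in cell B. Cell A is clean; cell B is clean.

try  Left: (A; A:soiled, B:soiled)
try Right: (B; A:soiled, B:soiled)
try  Suck: (B; A:soiled, B:clean)
no single action produces the after-state

impossible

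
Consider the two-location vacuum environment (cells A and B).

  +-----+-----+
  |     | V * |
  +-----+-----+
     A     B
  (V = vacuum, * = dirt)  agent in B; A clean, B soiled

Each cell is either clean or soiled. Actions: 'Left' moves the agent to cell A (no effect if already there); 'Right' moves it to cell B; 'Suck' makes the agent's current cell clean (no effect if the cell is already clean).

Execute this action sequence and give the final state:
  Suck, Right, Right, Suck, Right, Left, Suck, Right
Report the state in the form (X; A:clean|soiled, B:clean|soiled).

(B; A:clean, B:clean)

Suck (#1): (B; A:clean, B:clean)
Right (#2): (B; A:clean, B:clean)
Right (#3): (B; A:clean, B:clean)
Suck (#4): (B; A:clean, B:clean)
Right (#5): (B; A:clean, B:clean)
Left (#6): (A; A:clean, B:clean)
Suck (#7): (A; A:clean, B:clean)
Right (#8): (B; A:clean, B:clean)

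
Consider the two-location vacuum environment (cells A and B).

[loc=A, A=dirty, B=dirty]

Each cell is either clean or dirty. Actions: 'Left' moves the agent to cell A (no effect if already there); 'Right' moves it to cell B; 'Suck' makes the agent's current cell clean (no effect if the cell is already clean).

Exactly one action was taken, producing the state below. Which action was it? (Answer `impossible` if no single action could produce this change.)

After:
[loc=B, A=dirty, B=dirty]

try  Left: loc=A A=dirty B=dirty
try Right: loc=B A=dirty B=dirty  ← match
try  Suck: loc=A A=clean B=dirty

Right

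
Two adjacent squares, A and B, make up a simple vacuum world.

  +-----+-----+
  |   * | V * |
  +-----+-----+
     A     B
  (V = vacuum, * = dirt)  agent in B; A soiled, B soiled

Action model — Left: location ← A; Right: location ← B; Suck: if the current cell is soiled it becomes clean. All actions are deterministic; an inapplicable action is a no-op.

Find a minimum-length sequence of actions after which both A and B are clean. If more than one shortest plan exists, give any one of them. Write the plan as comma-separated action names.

Suck, Left, Suck

1) do Suck; now (B; A:soiled, B:clean)
2) do Left; now (A; A:soiled, B:clean)
3) do Suck; now (A; A:clean, B:clean)
min 3: Suck B + move + Suck A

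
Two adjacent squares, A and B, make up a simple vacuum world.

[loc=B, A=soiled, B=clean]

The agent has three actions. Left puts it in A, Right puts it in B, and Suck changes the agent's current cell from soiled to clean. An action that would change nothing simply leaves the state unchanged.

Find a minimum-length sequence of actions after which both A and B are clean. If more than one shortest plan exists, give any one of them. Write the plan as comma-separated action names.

[1] after Left: <A|soiled|clean>
[2] after Suck: <A|clean|clean>
min 2: go A then Suck

Left, Suck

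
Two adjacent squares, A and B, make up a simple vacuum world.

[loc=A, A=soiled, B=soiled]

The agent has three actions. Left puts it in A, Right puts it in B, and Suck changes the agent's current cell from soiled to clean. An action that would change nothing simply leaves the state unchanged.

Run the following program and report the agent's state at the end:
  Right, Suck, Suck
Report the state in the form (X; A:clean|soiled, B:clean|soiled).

(B; A:soiled, B:clean)

Right (#1): (B; A:soiled, B:soiled)
Suck (#2): (B; A:soiled, B:clean)
Suck (#3): (B; A:soiled, B:clean)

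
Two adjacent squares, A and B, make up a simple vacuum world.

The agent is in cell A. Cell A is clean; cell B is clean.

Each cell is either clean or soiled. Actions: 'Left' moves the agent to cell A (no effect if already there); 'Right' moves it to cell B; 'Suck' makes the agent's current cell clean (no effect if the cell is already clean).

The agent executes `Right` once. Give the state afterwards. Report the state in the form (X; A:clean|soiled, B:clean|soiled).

start: (A; A:clean, B:clean)
step 1/1 (Right): (B; A:clean, B:clean)

(B; A:clean, B:clean)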